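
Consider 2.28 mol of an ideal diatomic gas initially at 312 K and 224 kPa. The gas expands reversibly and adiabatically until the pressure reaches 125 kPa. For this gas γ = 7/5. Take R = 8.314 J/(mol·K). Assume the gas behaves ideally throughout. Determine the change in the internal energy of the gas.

-2270 J

V₁ = nRT₁/P₁ = 2.28×8.314×312/224 = 26.4 L.
Adiabatic: T₂/T₁ = (P₂/P₁)^((γ−1)/γ) ⇒ T₂ = 312×(0.558)^0.286 = 264 K; V₂ = 40.1 L.
For an ideal gas ΔU = nCvΔT with Cv = (5/2)R = 20.8 J/(mol·K).
ΔU = 2.28×20.8×(264−312) = -2270 J.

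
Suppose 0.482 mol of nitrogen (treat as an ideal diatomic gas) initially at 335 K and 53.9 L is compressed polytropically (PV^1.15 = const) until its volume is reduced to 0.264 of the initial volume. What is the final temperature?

409 K

P₁ = nRT₁/V₁ = 0.482×8.314×335/53.9 = 24.9 kPa.
Polytropic n=1.15: T₂ = T₁(V₁/V₂)^(n−1) = 335×(3.79)^0.15 = 409 K; P₂ = P₁(V₁/V₂)^n = 115 kPa.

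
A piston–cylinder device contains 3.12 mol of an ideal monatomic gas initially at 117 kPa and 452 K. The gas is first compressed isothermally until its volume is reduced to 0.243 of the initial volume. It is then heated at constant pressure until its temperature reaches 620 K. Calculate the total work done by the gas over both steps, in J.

-12200 J

V₁ = nRT₁/P₁ = 3.12×8.314×452/117 = 100 L.
Step 1 — Isothermal: T stays 452 K; PV = const ⇒ V₂ = 24.4 L, P₂ = 481 kPa.
ΔU = 0 (ideal gas, T constant).
W = nRT ln(V₂/V₁) = 3.12×8.314×452×ln(0.243) = -16600 J.
Q = ΔU + W = -16600 J.
State after step 1: P = 481 kPa, V = 24.4 L, T = 452 K.
Step 2 — Isobaric: P stays 481 kPa; V/T = const ⇒ T₂ = 620 K, V₂ = 33.4 L.
W = PΔV = 481×(33.4−24.4) kPa·L = 4360 J.
ΔU = nCvΔT = 3.12×12.5×(620−452) = 6540 J.
Q = ΔU + W = nCpΔT = 10900 J.
Net over both steps: W = -12200 J, Q = -5690 J, ΔU = 6540 J.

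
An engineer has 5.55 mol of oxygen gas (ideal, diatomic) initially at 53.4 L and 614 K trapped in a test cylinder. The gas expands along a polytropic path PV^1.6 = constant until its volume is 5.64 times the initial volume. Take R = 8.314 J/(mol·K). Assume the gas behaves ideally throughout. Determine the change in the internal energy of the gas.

P₁ = nRT₁/V₁ = 5.55×8.314×614/53.4 = 531 kPa.
Polytropic n=1.6: T₂ = T₁(V₁/V₂)^(n−1) = 614×(0.177)^0.60 = 217 K; P₂ = P₁(V₁/V₂)^n = 33.3 kPa.
For an ideal gas ΔU = nCvΔT with Cv = (5/2)R = 20.8 J/(mol·K).
ΔU = 5.55×20.8×(217−614) = -45700 J.

-45700 J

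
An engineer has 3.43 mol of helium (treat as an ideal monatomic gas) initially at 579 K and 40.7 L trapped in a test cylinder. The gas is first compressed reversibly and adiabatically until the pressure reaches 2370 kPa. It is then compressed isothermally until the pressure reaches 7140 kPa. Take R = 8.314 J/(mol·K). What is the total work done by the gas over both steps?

-62300 J

P₁ = nRT₁/V₁ = 3.43×8.314×579/40.7 = 406 kPa.
Step 1 — Adiabatic: T₂/T₁ = (P₂/P₁)^((γ−1)/γ) ⇒ T₂ = 579×(5.84)^0.400 = 1170 K; V₂ = 14.1 L.
ΔU = nCvΔT = 3.43×12.5×(1170−579) = 25400 J.
Q = 0 for an adiabatic process, so W = −ΔU = -25400 J.
State after step 1: P = 2370 kPa, V = 14.1 L, T = 1170 K.
Step 2 — Isothermal: T stays 1170 K; PV = const ⇒ V₂ = 4.68 L, P₂ = 7140 kPa.
ΔU = 0 (ideal gas, T constant).
W = nRT ln(V₂/V₁) = 3.43×8.314×1170×ln(0.332) = -36900 J.
Q = ΔU + W = -36900 J.
Net over both steps: W = -62300 J, Q = -36900 J, ΔU = 25400 J.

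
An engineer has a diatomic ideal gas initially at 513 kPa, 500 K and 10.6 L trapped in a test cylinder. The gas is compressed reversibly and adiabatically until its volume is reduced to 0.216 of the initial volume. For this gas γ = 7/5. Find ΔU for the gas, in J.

n = P₁V₁/(RT₁) = 513×10.6/(8.314×500) = 1.31 mol.
Adiabatic: TV^(γ−1) = const ⇒ T₂ = 500×(4.63)^0.400 = 923 K; PV^γ = const ⇒ P₂ = 4380 kPa.
For an ideal gas ΔU = nCvΔT with Cv = (5/2)R = 20.8 J/(mol·K).
ΔU = 1.31×20.8×(923−500) = 11500 J.

11500 J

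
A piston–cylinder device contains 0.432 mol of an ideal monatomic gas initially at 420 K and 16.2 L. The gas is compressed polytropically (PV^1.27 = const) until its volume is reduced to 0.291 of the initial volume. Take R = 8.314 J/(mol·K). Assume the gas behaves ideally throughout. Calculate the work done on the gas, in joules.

P₁ = nRT₁/V₁ = 0.432×8.314×420/16.2 = 93.1 kPa.
Polytropic n=1.27: T₂ = T₁(V₁/V₂)^(n−1) = 420×(3.44)^0.27 = 586 K; P₂ = P₁(V₁/V₂)^n = 447 kPa.
W = (P₁V₁−P₂V₂)/(n−1) = (93.1×16.2−447×4.71)/0.27 = -2210 J.
Work done on the gas = −W_by = 2210 J.

2210 J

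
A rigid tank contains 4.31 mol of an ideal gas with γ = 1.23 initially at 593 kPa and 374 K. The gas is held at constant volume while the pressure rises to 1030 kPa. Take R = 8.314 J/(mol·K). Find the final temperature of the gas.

V₁ = nRT₁/P₁ = 4.31×8.314×374/593 = 22.6 L.
Isochoric: V stays 22.6 L; P/T = const ⇒ T₂ = 650 K, P₂ = 1030 kPa.

650 K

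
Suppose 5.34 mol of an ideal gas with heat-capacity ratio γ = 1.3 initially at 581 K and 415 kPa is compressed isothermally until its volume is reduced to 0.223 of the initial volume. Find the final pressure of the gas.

V₁ = nRT₁/P₁ = 5.34×8.314×581/415 = 62.2 L.
Isothermal: T stays 581 K; PV = const ⇒ V₂ = 13.9 L, P₂ = 1860 kPa.

1860 kPa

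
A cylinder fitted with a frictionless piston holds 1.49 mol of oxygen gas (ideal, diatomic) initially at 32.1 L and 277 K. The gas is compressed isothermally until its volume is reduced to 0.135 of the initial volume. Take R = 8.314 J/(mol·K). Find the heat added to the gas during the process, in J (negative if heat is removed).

-6870 J

P₁ = nRT₁/V₁ = 1.49×8.314×277/32.1 = 107 kPa.
Isothermal: T stays 277 K; PV = const ⇒ V₂ = 4.33 L, P₂ = 792 kPa.
ΔU = 0 (ideal gas, T constant).
W = nRT ln(V₂/V₁) = 1.49×8.314×277×ln(0.135) = -6870 J.
Q = ΔU + W = -6870 J.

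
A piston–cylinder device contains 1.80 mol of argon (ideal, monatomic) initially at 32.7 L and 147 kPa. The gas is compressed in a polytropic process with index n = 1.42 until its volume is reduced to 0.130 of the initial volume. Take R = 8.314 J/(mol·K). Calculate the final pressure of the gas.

T₁ = P₁V₁/(nR) = 147×32.7/(1.80×8.314) = 321 K.
Polytropic n=1.42: T₂ = T₁(V₁/V₂)^(n−1) = 321×(7.69)^0.42 = 757 K; P₂ = P₁(V₁/V₂)^n = 2660 kPa.

2660 kPa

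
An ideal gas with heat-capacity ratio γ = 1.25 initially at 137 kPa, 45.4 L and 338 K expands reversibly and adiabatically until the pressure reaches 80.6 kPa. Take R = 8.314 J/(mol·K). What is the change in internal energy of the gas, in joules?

n = P₁V₁/(RT₁) = 137×45.4/(8.314×338) = 2.21 mol.
Adiabatic: T₂/T₁ = (P₂/P₁)^((γ−1)/γ) ⇒ T₂ = 338×(0.588)^0.200 = 304 K; V₂ = 69.4 L.
For an ideal gas ΔU = nCvΔT with Cv = R/(γ−1) = 33.3 J/(mol·K).
ΔU = 2.21×33.3×(304−338) = -2500 J.

-2500 J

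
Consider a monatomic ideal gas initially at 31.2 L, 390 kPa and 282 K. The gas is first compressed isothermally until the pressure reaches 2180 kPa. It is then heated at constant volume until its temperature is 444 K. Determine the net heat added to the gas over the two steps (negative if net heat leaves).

n = P₁V₁/(RT₁) = 390×31.2/(8.314×282) = 5.19 mol.
Step 1 — Isothermal: T stays 282 K; PV = const ⇒ V₂ = 5.58 L, P₂ = 2180 kPa.
ΔU = 0 (ideal gas, T constant).
W = nRT ln(V₂/V₁) = 5.19×8.314×282×ln(0.179) = -20900 J.
Q = ΔU + W = -20900 J.
State after step 1: P = 2180 kPa, V = 5.58 L, T = 282 K.
Step 2 — Isochoric: V stays 5.58 L; P/T = const ⇒ T₂ = 444 K, P₂ = 3430 kPa.
W = 0 (no volume change).
ΔU = nCvΔT = 5.19×12.5×(444−282) = 10500 J.
Q = ΔU = 10500 J.
Net over both steps: W = -20900 J, Q = -10500 J, ΔU = 10500 J.

-10500 J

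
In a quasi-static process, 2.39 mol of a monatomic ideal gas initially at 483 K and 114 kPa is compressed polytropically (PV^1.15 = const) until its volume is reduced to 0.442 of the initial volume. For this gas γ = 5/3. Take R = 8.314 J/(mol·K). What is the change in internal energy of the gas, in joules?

V₁ = nRT₁/P₁ = 2.39×8.314×483/114 = 84.2 L.
Polytropic n=1.15: T₂ = T₁(V₁/V₂)^(n−1) = 483×(2.26)^0.15 = 546 K; P₂ = P₁(V₁/V₂)^n = 292 kPa.
For an ideal gas ΔU = nCvΔT with Cv = (3/2)R = 12.5 J/(mol·K).
ΔU = 2.39×12.5×(546−483) = 1880 J.

1880 J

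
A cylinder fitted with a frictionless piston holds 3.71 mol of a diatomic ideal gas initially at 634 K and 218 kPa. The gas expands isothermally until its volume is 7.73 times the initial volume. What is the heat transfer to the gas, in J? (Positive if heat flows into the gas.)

V₁ = nRT₁/P₁ = 3.71×8.314×634/218 = 89.7 L.
Isothermal: T stays 634 K; PV = const ⇒ V₂ = 693 L, P₂ = 28.2 kPa.
ΔU = 0 (ideal gas, T constant).
W = nRT ln(V₂/V₁) = 3.71×8.314×634×ln(7.73) = 40000 J.
Q = ΔU + W = 40000 J.

40000 J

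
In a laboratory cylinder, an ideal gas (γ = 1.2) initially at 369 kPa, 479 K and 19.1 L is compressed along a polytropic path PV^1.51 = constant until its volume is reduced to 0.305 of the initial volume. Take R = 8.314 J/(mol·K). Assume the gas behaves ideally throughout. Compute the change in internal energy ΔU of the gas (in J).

n = P₁V₁/(RT₁) = 369×19.1/(8.314×479) = 1.77 mol.
Polytropic n=1.51: T₂ = T₁(V₁/V₂)^(n−1) = 479×(3.28)^0.51 = 878 K; P₂ = P₁(V₁/V₂)^n = 2220 kPa.
For an ideal gas ΔU = nCvΔT with Cv = R/(γ−1) = 41.6 J/(mol·K).
ΔU = 1.77×41.6×(878−479) = 29300 J.

29300 J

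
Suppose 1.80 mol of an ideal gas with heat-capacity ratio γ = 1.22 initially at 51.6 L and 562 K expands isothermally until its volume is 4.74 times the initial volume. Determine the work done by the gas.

13100 J

P₁ = nRT₁/V₁ = 1.80×8.314×562/51.6 = 163 kPa.
Isothermal: T stays 562 K; PV = const ⇒ V₂ = 245 L, P₂ = 34.4 kPa.
W = nRT ln(V₂/V₁) = 1.80×8.314×562×ln(4.74) = 13100 J.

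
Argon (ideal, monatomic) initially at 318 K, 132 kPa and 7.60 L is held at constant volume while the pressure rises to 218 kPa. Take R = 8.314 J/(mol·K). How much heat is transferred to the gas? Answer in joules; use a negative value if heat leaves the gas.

980 J

n = P₁V₁/(RT₁) = 132×7.60/(8.314×318) = 0.379 mol.
Isochoric: V stays 7.60 L; P/T = const ⇒ T₂ = 525 K, P₂ = 218 kPa.
W = 0 (no volume change).
ΔU = nCvΔT = 0.379×12.5×(525−318) = 980 J.
Q = ΔU = 980 J.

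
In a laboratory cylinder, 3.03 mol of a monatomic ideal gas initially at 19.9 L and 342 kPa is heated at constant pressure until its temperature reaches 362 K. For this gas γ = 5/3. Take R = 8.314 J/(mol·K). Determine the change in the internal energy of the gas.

3470 J

T₁ = P₁V₁/(nR) = 342×19.9/(3.03×8.314) = 270 K.
Isobaric: P stays 342 kPa; V/T = const ⇒ T₂ = 362 K, V₂ = 26.7 L.
For an ideal gas ΔU = nCvΔT with Cv = (3/2)R = 12.5 J/(mol·K).
ΔU = 3.03×12.5×(362−270) = 3470 J.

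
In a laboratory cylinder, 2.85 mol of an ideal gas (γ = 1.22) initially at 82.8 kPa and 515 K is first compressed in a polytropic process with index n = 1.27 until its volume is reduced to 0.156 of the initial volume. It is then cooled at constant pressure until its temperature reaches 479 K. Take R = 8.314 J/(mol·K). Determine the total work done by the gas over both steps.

V₁ = nRT₁/P₁ = 2.85×8.314×515/82.8 = 147 L.
Step 1 — Polytropic n=1.27: T₂ = T₁(V₁/V₂)^(n−1) = 515×(6.41)^0.27 = 850 K; P₂ = P₁(V₁/V₂)^n = 877 kPa.
W = (P₁V₁−P₂V₂)/(n−1) = (82.8×147−877×23.0)/0.27 = -29400 J.
ΔU = nCvΔT = 2.85×37.8×(850−515) = 36100 J.
Q = ΔU + W = 6690 J.
State after step 1: P = 877 kPa, V = 23.0 L, T = 850 K.
Step 2 — Isobaric: P stays 877 kPa; V/T = const ⇒ T₂ = 479 K, V₂ = 12.9 L.
W = PΔV = 877×(12.9−23.0) kPa·L = -8800 J.
ΔU = nCvΔT = 2.85×37.8×(479−850) = -40000 J.
Q = ΔU + W = nCpΔT = -48800 J.
Net over both steps: W = -38200 J, Q = -42100 J, ΔU = -3880 J.

-38200 J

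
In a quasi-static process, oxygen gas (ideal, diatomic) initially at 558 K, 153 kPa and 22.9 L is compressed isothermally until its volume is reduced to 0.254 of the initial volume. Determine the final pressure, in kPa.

602 kPa

Isothermal: T stays 558 K; PV = const ⇒ V₂ = 5.82 L, P₂ = 602 kPa.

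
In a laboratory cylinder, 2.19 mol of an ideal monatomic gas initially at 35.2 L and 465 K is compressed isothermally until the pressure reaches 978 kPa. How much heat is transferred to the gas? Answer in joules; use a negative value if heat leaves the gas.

P₁ = nRT₁/V₁ = 2.19×8.314×465/35.2 = 241 kPa.
Isothermal: T stays 465 K; PV = const ⇒ V₂ = 8.66 L, P₂ = 978 kPa.
ΔU = 0 (ideal gas, T constant).
W = nRT ln(V₂/V₁) = 2.19×8.314×465×ln(0.246) = -11900 J.
Q = ΔU + W = -11900 J.

-11900 J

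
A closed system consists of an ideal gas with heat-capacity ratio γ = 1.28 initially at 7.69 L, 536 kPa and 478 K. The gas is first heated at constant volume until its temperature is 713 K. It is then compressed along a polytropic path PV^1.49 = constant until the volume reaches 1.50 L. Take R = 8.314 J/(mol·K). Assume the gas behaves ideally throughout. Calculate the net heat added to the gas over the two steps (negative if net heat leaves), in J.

n = P₁V₁/(RT₁) = 536×7.69/(8.314×478) = 1.04 mol.
Step 1 — Isochoric: V stays 7.69 L; P/T = const ⇒ T₂ = 713 K, P₂ = 800 kPa.
W = 0 (no volume change).
ΔU = nCvΔT = 1.04×29.7×(713−478) = 7240 J.
Q = ΔU = 7240 J.
State after step 1: P = 800 kPa, V = 7.69 L, T = 713 K.
Step 2 — Polytropic n=1.49: T₂ = T₁(V₁/V₂)^(n−1) = 713×(5.13)^0.49 = 1590 K; P₂ = P₁(V₁/V₂)^n = 9130 kPa.
W = (P₁V₁−P₂V₂)/(n−1) = (800×7.69−9130×1.50)/0.49 = -15400 J.
ΔU = nCvΔT = 1.04×29.7×(1590−713) = 27000 J.
Q = ΔU + W = 11600 J.
Net over both steps: W = -15400 J, Q = 18800 J, ΔU = 34200 J.

18800 J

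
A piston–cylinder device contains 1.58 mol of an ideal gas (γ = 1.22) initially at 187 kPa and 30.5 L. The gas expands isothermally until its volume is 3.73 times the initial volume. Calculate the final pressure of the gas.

50.1 kPa

T₁ = P₁V₁/(nR) = 187×30.5/(1.58×8.314) = 434 K.
Isothermal: T stays 434 K; PV = const ⇒ V₂ = 114 L, P₂ = 50.1 kPa.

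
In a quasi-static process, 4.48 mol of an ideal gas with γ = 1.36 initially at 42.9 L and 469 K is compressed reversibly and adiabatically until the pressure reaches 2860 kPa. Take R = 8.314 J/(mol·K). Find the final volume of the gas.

P₁ = nRT₁/V₁ = 4.48×8.314×469/42.9 = 407 kPa.
Adiabatic: T₂/T₁ = (P₂/P₁)^((γ−1)/γ) ⇒ T₂ = 469×(7.02)^0.265 = 786 K; V₂ = 10.2 L.

10.2 L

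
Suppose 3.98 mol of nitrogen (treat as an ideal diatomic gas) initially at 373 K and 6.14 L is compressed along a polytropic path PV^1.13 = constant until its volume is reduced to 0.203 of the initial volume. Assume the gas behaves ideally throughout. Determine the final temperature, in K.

P₁ = nRT₁/V₁ = 3.98×8.314×373/6.14 = 2010 kPa.
Polytropic n=1.13: T₂ = T₁(V₁/V₂)^(n−1) = 373×(4.93)^0.13 = 459 K; P₂ = P₁(V₁/V₂)^n = 12200 kPa.

459 K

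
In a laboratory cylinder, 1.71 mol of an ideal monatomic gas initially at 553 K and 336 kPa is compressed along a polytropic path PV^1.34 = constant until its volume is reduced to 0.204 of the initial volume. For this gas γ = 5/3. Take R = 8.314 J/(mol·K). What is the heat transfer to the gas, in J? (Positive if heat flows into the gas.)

-8120 J

V₁ = nRT₁/P₁ = 1.71×8.314×553/336 = 23.4 L.
Polytropic n=1.34: T₂ = T₁(V₁/V₂)^(n−1) = 553×(4.90)^0.34 = 949 K; P₂ = P₁(V₁/V₂)^n = 2830 kPa.
W = (P₁V₁−P₂V₂)/(n−1) = (336×23.4−2830×4.77)/0.34 = -16600 J.
ΔU = nCvΔT = 1.71×12.5×(949−553) = 8450 J.
Q = ΔU + W = -8120 J.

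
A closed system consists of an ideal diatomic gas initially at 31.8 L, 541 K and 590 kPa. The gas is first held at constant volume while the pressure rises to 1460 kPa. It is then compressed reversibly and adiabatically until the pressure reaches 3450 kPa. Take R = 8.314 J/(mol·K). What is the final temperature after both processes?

1710 K

n = P₁V₁/(RT₁) = 590×31.8/(8.314×541) = 4.17 mol.
Step 1 — Isochoric: V stays 31.8 L; P/T = const ⇒ T₂ = 1340 K, P₂ = 1460 kPa.
W = 0 (no volume change).
ΔU = nCvΔT = 4.17×20.8×(1340−541) = 69200 J.
Q = ΔU = 69200 J.
State after step 1: P = 1460 kPa, V = 31.8 L, T = 1340 K.
Step 2 — Adiabatic: T₂/T₁ = (P₂/P₁)^((γ−1)/γ) ⇒ T₂ = 1340×(2.36)^0.286 = 1710 K; V₂ = 17.2 L.
ΔU = nCvΔT = 4.17×20.8×(1710−1340) = 32300 J.
Q = 0 for an adiabatic process, so W = −ΔU = -32300 J.
Net over both steps: W = -32300 J, Q = 69200 J, ΔU = 101000 J.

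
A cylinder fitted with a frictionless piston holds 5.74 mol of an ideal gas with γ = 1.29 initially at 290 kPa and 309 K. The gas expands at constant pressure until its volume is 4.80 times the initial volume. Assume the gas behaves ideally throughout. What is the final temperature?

1480 K

V₁ = nRT₁/P₁ = 5.74×8.314×309/290 = 50.8 L.
Isobaric: P stays 290 kPa; V/T = const ⇒ T₂ = 1480 K, V₂ = 244 L.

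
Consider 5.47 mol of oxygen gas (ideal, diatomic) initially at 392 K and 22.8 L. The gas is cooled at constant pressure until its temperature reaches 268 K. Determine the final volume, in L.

15.6 L

P₁ = nRT₁/V₁ = 5.47×8.314×392/22.8 = 782 kPa.
Isobaric: P stays 782 kPa; V/T = const ⇒ T₂ = 268 K, V₂ = 15.6 L.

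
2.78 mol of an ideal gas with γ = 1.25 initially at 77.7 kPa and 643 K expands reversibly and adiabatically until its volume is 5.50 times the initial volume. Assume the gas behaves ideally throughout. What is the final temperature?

420 K

V₁ = nRT₁/P₁ = 2.78×8.314×643/77.7 = 191 L.
Adiabatic: TV^(γ−1) = const ⇒ T₂ = 643×(0.182)^0.250 = 420 K; PV^γ = const ⇒ P₂ = 9.23 kPa.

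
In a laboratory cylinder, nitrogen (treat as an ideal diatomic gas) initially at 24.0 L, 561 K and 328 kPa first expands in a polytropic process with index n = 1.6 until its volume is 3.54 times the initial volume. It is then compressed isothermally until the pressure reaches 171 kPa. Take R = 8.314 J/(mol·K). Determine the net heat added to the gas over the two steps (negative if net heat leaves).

-8540 J

n = P₁V₁/(RT₁) = 328×24.0/(8.314×561) = 1.69 mol.
Step 1 — Polytropic n=1.6: T₂ = T₁(V₁/V₂)^(n−1) = 561×(0.282)^0.60 = 263 K; P₂ = P₁(V₁/V₂)^n = 43.4 kPa.
W = (P₁V₁−P₂V₂)/(n−1) = (328×24.0−43.4×85.0)/0.60 = 6970 J.
ΔU = nCvΔT = 1.69×20.8×(263−561) = -10500 J.
Q = ΔU + W = -3490 J.
State after step 1: P = 43.4 kPa, V = 85.0 L, T = 263 K.
Step 2 — Isothermal: T stays 263 K; PV = const ⇒ V₂ = 21.6 L, P₂ = 171 kPa.
ΔU = 0 (ideal gas, T constant).
W = nRT ln(V₂/V₁) = 1.69×8.314×263×ln(0.254) = -5060 J.
Q = ΔU + W = -5060 J.
Net over both steps: W = 1920 J, Q = -8540 J, ΔU = -10500 J.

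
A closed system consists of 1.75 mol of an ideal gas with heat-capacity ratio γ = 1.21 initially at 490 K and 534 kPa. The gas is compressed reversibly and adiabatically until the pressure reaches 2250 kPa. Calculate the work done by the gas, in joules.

-9630 J

V₁ = nRT₁/P₁ = 1.75×8.314×490/534 = 13.4 L.
Adiabatic: T₂/T₁ = (P₂/P₁)^((γ−1)/γ) ⇒ T₂ = 490×(4.21)^0.174 = 629 K; V₂ = 4.07 L.
ΔU = nCvΔT = 1.75×39.6×(629−490) = 9630 J.
Q = 0 for an adiabatic process, so W = −ΔU = -9630 J.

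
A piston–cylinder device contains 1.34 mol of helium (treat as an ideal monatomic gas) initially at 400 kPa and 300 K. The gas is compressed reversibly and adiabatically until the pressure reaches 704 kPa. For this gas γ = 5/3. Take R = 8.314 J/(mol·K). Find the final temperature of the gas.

376 K

V₁ = nRT₁/P₁ = 1.34×8.314×300/400 = 8.36 L.
Adiabatic: T₂/T₁ = (P₂/P₁)^((γ−1)/γ) ⇒ T₂ = 300×(1.76)^0.400 = 376 K; V₂ = 5.95 L.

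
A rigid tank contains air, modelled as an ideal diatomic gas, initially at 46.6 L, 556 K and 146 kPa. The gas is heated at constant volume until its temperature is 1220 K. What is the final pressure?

320 kPa

Isochoric: V stays 46.6 L; P/T = const ⇒ T₂ = 1220 K, P₂ = 320 kPa.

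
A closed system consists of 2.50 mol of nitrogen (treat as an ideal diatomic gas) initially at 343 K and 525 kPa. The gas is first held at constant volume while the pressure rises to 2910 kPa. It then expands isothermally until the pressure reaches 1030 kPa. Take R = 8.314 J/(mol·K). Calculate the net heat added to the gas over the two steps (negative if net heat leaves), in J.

122000 J

V₁ = nRT₁/P₁ = 2.50×8.314×343/525 = 13.6 L.
Step 1 — Isochoric: V stays 13.6 L; P/T = const ⇒ T₂ = 1900 K, P₂ = 2910 kPa.
W = 0 (no volume change).
ΔU = nCvΔT = 2.50×20.8×(1900−343) = 81000 J.
Q = ΔU = 81000 J.
State after step 1: P = 2910 kPa, V = 13.6 L, T = 1900 K.
Step 2 — Isothermal: T stays 1900 K; PV = const ⇒ V₂ = 38.4 L, P₂ = 1030 kPa.
ΔU = 0 (ideal gas, T constant).
W = nRT ln(V₂/V₁) = 2.50×8.314×1900×ln(2.83) = 41000 J.
Q = ΔU + W = 41000 J.
Net over both steps: W = 41000 J, Q = 122000 J, ΔU = 81000 J.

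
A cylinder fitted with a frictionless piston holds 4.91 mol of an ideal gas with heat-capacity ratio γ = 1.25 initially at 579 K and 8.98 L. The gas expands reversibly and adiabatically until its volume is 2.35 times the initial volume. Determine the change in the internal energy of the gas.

P₁ = nRT₁/V₁ = 4.91×8.314×579/8.98 = 2630 kPa.
Adiabatic: TV^(γ−1) = const ⇒ T₂ = 579×(0.426)^0.250 = 468 K; PV^γ = const ⇒ P₂ = 905 kPa.
For an ideal gas ΔU = nCvΔT with Cv = R/(γ−1) = 33.3 J/(mol·K).
ΔU = 4.91×33.3×(468−579) = -18200 J.

-18200 J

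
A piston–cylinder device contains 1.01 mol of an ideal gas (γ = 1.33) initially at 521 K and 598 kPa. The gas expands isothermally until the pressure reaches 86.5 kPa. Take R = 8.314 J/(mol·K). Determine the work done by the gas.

V₁ = nRT₁/P₁ = 1.01×8.314×521/598 = 7.32 L.
Isothermal: T stays 521 K; PV = const ⇒ V₂ = 50.6 L, P₂ = 86.5 kPa.
W = nRT ln(V₂/V₁) = 1.01×8.314×521×ln(6.91) = 8460 J.

8460 J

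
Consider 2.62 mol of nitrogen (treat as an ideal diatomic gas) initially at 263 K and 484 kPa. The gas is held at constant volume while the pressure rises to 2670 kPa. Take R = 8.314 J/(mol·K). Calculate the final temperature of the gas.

V₁ = nRT₁/P₁ = 2.62×8.314×263/484 = 11.8 L.
Isochoric: V stays 11.8 L; P/T = const ⇒ T₂ = 1450 K, P₂ = 2670 kPa.

1450 K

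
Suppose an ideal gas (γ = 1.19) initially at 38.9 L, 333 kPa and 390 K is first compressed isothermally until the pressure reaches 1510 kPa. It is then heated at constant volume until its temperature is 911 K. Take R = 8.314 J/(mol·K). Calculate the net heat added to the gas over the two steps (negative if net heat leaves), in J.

71500 J

n = P₁V₁/(RT₁) = 333×38.9/(8.314×390) = 4.00 mol.
Step 1 — Isothermal: T stays 390 K; PV = const ⇒ V₂ = 8.58 L, P₂ = 1510 kPa.
ΔU = 0 (ideal gas, T constant).
W = nRT ln(V₂/V₁) = 4.00×8.314×390×ln(0.221) = -19600 J.
Q = ΔU + W = -19600 J.
State after step 1: P = 1510 kPa, V = 8.58 L, T = 390 K.
Step 2 — Isochoric: V stays 8.58 L; P/T = const ⇒ T₂ = 911 K, P₂ = 3530 kPa.
W = 0 (no volume change).
ΔU = nCvΔT = 4.00×43.8×(911−390) = 91100 J.
Q = ΔU = 91100 J.
Net over both steps: W = -19600 J, Q = 71500 J, ΔU = 91100 J.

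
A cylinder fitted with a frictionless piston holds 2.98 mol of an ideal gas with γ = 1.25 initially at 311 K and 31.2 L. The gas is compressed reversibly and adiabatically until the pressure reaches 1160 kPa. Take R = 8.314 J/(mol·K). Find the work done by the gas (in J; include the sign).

P₁ = nRT₁/V₁ = 2.98×8.314×311/31.2 = 247 kPa.
Adiabatic: T₂/T₁ = (P₂/P₁)^((γ−1)/γ) ⇒ T₂ = 311×(4.70)^0.200 = 424 K; V₂ = 9.05 L.
ΔU = nCvΔT = 2.98×33.3×(424−311) = 11200 J.
Q = 0 for an adiabatic process, so W = −ΔU = -11200 J.

-11200 J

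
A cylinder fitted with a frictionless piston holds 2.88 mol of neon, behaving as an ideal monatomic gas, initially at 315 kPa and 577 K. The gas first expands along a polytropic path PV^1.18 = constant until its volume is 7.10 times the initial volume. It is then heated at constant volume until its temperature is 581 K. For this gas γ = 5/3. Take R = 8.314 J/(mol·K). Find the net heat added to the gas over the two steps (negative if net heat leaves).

23000 J

V₁ = nRT₁/P₁ = 2.88×8.314×577/315 = 43.9 L.
Step 1 — Polytropic n=1.18: T₂ = T₁(V₁/V₂)^(n−1) = 577×(0.141)^0.18 = 405 K; P₂ = P₁(V₁/V₂)^n = 31.2 kPa.
W = (P₁V₁−P₂V₂)/(n−1) = (315×43.9−31.2×311)/0.18 = 22800 J.
ΔU = nCvΔT = 2.88×12.5×(405−577) = -6160 J.
Q = ΔU + W = 16700 J.
State after step 1: P = 31.2 kPa, V = 311 L, T = 405 K.
Step 2 — Isochoric: V stays 311 L; P/T = const ⇒ T₂ = 581 K, P₂ = 44.7 kPa.
W = 0 (no volume change).
ΔU = nCvΔT = 2.88×12.5×(581−405) = 6300 J.
Q = ΔU = 6300 J.
Net over both steps: W = 22800 J, Q = 23000 J, ΔU = 144 J.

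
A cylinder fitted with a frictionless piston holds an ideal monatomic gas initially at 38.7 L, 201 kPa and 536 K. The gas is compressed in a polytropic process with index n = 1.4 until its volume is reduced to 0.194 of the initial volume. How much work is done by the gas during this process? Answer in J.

n = P₁V₁/(RT₁) = 201×38.7/(8.314×536) = 1.75 mol.
Polytropic n=1.4: T₂ = T₁(V₁/V₂)^(n−1) = 536×(5.15)^0.40 = 1030 K; P₂ = P₁(V₁/V₂)^n = 2000 kPa.
W = (P₁V₁−P₂V₂)/(n−1) = (201×38.7−2000×7.51)/0.40 = -18000 J.

-18000 J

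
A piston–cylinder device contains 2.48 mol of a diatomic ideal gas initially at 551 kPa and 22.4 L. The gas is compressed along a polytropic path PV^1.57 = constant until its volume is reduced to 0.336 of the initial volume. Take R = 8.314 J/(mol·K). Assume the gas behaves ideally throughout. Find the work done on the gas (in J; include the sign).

18700 J

T₁ = P₁V₁/(nR) = 551×22.4/(2.48×8.314) = 599 K.
Polytropic n=1.57: T₂ = T₁(V₁/V₂)^(n−1) = 599×(2.98)^0.57 = 1110 K; P₂ = P₁(V₁/V₂)^n = 3050 kPa.
W = (P₁V₁−P₂V₂)/(n−1) = (551×22.4−3050×7.53)/0.57 = -18700 J.
Work done on the gas = −W_by = 18700 J.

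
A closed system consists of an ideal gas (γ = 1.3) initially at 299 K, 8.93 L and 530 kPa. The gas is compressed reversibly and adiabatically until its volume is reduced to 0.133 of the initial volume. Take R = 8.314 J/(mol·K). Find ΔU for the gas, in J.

n = P₁V₁/(RT₁) = 530×8.93/(8.314×299) = 1.90 mol.
Adiabatic: TV^(γ−1) = const ⇒ T₂ = 299×(7.52)^0.300 = 548 K; PV^γ = const ⇒ P₂ = 7300 kPa.
For an ideal gas ΔU = nCvΔT with Cv = R/(γ−1) = 27.7 J/(mol·K).
ΔU = 1.90×27.7×(548−299) = 13100 J.

13100 J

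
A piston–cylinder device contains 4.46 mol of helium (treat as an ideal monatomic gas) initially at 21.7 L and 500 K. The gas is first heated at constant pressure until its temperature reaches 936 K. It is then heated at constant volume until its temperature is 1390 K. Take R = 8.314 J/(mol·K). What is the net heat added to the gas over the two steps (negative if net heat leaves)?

P₁ = nRT₁/V₁ = 4.46×8.314×500/21.7 = 854 kPa.
Step 1 — Isobaric: P stays 854 kPa; V/T = const ⇒ T₂ = 936 K, V₂ = 40.6 L.
W = PΔV = 854×(40.6−21.7) kPa·L = 16200 J.
ΔU = nCvΔT = 4.46×12.5×(936−500) = 24300 J.
Q = ΔU + W = nCpΔT = 40400 J.
State after step 1: P = 854 kPa, V = 40.6 L, T = 936 K.
Step 2 — Isochoric: V stays 40.6 L; P/T = const ⇒ T₂ = 1390 K, P₂ = 1270 kPa.
W = 0 (no volume change).
ΔU = nCvΔT = 4.46×12.5×(1390−936) = 25300 J.
Q = ΔU = 25300 J.
Net over both steps: W = 16200 J, Q = 65700 J, ΔU = 49500 J.

65700 J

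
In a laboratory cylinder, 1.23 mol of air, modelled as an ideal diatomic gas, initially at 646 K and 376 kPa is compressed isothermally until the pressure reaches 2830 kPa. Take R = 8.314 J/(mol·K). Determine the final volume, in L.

V₁ = nRT₁/P₁ = 1.23×8.314×646/376 = 17.6 L.
Isothermal: T stays 646 K; PV = const ⇒ V₂ = 2.33 L, P₂ = 2830 kPa.

2.33 L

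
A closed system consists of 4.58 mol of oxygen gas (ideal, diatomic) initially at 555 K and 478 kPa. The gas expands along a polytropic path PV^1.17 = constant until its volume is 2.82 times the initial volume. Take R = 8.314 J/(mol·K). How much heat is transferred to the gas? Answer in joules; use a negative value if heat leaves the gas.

11600 J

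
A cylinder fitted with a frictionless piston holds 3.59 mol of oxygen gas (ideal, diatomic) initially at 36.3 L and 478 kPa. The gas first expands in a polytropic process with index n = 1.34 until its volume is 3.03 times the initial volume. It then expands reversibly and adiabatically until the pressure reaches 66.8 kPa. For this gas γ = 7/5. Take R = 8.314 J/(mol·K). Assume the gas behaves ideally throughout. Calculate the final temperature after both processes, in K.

347 K

T₁ = P₁V₁/(nR) = 478×36.3/(3.59×8.314) = 581 K.
Step 1 — Polytropic n=1.34: T₂ = T₁(V₁/V₂)^(n−1) = 581×(0.330)^0.34 = 399 K; P₂ = P₁(V₁/V₂)^n = 108 kPa.
W = (P₁V₁−P₂V₂)/(n−1) = (478×36.3−108×110)/0.34 = 16000 J.
ΔU = nCvΔT = 3.59×20.8×(399−581) = -13600 J.
Q = ΔU + W = 2400 J.
State after step 1: P = 108 kPa, V = 110 L, T = 399 K.
Step 2 — Adiabatic: T₂/T₁ = (P₂/P₁)^((γ−1)/γ) ⇒ T₂ = 399×(0.617)^0.286 = 347 K; V₂ = 155 L.
ΔU = nCvΔT = 3.59×20.8×(347−399) = -3830 J.
Q = 0 for an adiabatic process, so W = −ΔU = 3830 J.
Net over both steps: W = 19900 J, Q = 2400 J, ΔU = -17500 J.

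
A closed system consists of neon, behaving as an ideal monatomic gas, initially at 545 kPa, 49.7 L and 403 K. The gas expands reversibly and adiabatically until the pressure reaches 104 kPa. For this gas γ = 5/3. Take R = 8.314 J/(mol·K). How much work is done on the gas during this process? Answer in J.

-19700 J

n = P₁V₁/(RT₁) = 545×49.7/(8.314×403) = 8.08 mol.
Adiabatic: T₂/T₁ = (P₂/P₁)^((γ−1)/γ) ⇒ T₂ = 403×(0.191)^0.400 = 208 K; V₂ = 134 L.
ΔU = nCvΔT = 8.08×12.5×(208−403) = -19700 J.
Q = 0 for an adiabatic process, so W = −ΔU = 19700 J.
Work done on the gas = −W_by = -19700 J.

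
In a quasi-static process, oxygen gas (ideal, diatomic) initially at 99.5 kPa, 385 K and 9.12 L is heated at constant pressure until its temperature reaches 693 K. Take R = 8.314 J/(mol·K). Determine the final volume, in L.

16.4 L

Isobaric: P stays 99.5 kPa; V/T = const ⇒ T₂ = 693 K, V₂ = 16.4 L.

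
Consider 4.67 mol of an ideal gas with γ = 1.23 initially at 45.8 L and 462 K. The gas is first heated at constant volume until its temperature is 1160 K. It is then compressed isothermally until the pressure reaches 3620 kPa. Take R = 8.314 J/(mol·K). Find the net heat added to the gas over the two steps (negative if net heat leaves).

P₁ = nRT₁/V₁ = 4.67×8.314×462/45.8 = 392 kPa.
Step 1 — Isochoric: V stays 45.8 L; P/T = const ⇒ T₂ = 1160 K, P₂ = 983 kPa.
W = 0 (no volume change).
ΔU = nCvΔT = 4.67×36.1×(1160−462) = 118000 J.
Q = ΔU = 118000 J.
State after step 1: P = 983 kPa, V = 45.8 L, T = 1160 K.
Step 2 — Isothermal: T stays 1160 K; PV = const ⇒ V₂ = 12.4 L, P₂ = 3620 kPa.
ΔU = 0 (ideal gas, T constant).
W = nRT ln(V₂/V₁) = 4.67×8.314×1160×ln(0.272) = -58700 J.
Q = ΔU + W = -58700 J.
Net over both steps: W = -58700 J, Q = 59100 J, ΔU = 118000 J.

59100 J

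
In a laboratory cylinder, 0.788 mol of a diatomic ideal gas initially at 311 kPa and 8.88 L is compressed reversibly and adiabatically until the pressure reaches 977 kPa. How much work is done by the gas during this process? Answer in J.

-2670 J

T₁ = P₁V₁/(nR) = 311×8.88/(0.788×8.314) = 422 K.
Adiabatic: T₂/T₁ = (P₂/P₁)^((γ−1)/γ) ⇒ T₂ = 422×(3.14)^0.286 = 585 K; V₂ = 3.92 L.
ΔU = nCvΔT = 0.788×20.8×(585−422) = 2670 J.
Q = 0 for an adiabatic process, so W = −ΔU = -2670 J.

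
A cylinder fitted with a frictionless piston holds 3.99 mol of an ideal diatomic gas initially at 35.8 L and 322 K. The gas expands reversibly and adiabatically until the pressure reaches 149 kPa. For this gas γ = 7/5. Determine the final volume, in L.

P₁ = nRT₁/V₁ = 3.99×8.314×322/35.8 = 298 kPa.
Adiabatic: T₂/T₁ = (P₂/P₁)^((γ−1)/γ) ⇒ T₂ = 322×(0.499)^0.286 = 264 K; V₂ = 58.8 L.

58.8 L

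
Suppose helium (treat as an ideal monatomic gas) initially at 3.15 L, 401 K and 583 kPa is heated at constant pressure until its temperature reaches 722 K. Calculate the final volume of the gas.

Isobaric: P stays 583 kPa; V/T = const ⇒ T₂ = 722 K, V₂ = 5.67 L.

5.67 L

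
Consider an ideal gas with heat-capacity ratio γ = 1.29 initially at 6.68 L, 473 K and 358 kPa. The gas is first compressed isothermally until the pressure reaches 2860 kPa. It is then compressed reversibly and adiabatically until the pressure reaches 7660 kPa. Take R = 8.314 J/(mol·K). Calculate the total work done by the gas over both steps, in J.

-7010 J

n = P₁V₁/(RT₁) = 358×6.68/(8.314×473) = 0.608 mol.
Step 1 — Isothermal: T stays 473 K; PV = const ⇒ V₂ = 0.836 L, P₂ = 2860 kPa.
ΔU = 0 (ideal gas, T constant).
W = nRT ln(V₂/V₁) = 0.608×8.314×473×ln(0.125) = -4970 J.
Q = ΔU + W = -4970 J.
State after step 1: P = 2860 kPa, V = 0.836 L, T = 473 K.
Step 2 — Adiabatic: T₂/T₁ = (P₂/P₁)^((γ−1)/γ) ⇒ T₂ = 473×(2.68)^0.225 = 590 K; V₂ = 0.390 L.
ΔU = nCvΔT = 0.608×28.7×(590−473) = 2040 J.
Q = 0 for an adiabatic process, so W = −ΔU = -2040 J.
Net over both steps: W = -7010 J, Q = -4970 J, ΔU = 2040 J.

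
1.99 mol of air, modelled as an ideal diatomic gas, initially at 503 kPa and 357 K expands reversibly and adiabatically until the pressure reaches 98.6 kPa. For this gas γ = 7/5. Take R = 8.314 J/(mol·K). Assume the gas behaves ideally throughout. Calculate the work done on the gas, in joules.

-5500 J

V₁ = nRT₁/P₁ = 1.99×8.314×357/503 = 11.7 L.
Adiabatic: T₂/T₁ = (P₂/P₁)^((γ−1)/γ) ⇒ T₂ = 357×(0.196)^0.286 = 224 K; V₂ = 37.6 L.
ΔU = nCvΔT = 1.99×20.8×(224−357) = -5500 J.
Q = 0 for an adiabatic process, so W = −ΔU = 5500 J.
Work done on the gas = −W_by = -5500 J.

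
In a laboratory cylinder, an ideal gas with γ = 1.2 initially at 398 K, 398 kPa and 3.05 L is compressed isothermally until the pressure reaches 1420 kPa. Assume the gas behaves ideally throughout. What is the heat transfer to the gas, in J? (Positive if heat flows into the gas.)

n = P₁V₁/(RT₁) = 398×3.05/(8.314×398) = 0.367 mol.
Isothermal: T stays 398 K; PV = const ⇒ V₂ = 0.855 L, P₂ = 1420 kPa.
ΔU = 0 (ideal gas, T constant).
W = nRT ln(V₂/V₁) = 0.367×8.314×398×ln(0.280) = -1540 J.
Q = ΔU + W = -1540 J.

-1540 J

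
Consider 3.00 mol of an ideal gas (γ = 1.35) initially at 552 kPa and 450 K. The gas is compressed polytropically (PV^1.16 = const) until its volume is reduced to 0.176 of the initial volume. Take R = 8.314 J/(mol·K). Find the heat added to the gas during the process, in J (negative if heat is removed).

V₁ = nRT₁/P₁ = 3.00×8.314×450/552 = 20.3 L.
Polytropic n=1.16: T₂ = T₁(V₁/V₂)^(n−1) = 450×(5.68)^0.16 = 594 K; P₂ = P₁(V₁/V₂)^n = 4140 kPa.
W = (P₁V₁−P₂V₂)/(n−1) = (552×20.3−4140×3.58)/0.16 = -22500 J.
ΔU = nCvΔT = 3.00×23.8×(594−450) = 10300 J.
Q = ΔU + W = -12200 J.

-12200 J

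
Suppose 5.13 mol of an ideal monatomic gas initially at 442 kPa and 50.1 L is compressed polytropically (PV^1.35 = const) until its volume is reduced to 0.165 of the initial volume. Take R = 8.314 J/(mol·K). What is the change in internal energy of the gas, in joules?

T₁ = P₁V₁/(nR) = 442×50.1/(5.13×8.314) = 519 K.
Polytropic n=1.35: T₂ = T₁(V₁/V₂)^(n−1) = 519×(6.06)^0.35 = 975 K; P₂ = P₁(V₁/V₂)^n = 5030 kPa.
For an ideal gas ΔU = nCvΔT with Cv = (3/2)R = 12.5 J/(mol·K).
ΔU = 5.13×12.5×(975−519) = 29200 J.

29200 J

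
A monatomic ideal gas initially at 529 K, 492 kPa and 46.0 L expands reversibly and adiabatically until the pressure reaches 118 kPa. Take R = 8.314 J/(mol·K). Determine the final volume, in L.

Adiabatic: T₂/T₁ = (P₂/P₁)^((γ−1)/γ) ⇒ T₂ = 529×(0.240)^0.400 = 299 K; V₂ = 108 L.

108 L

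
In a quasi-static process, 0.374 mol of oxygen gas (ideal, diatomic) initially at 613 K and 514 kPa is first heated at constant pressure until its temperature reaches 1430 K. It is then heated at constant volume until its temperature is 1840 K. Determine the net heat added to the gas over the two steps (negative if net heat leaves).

V₁ = nRT₁/P₁ = 0.374×8.314×613/514 = 3.71 L.
Step 1 — Isobaric: P stays 514 kPa; V/T = const ⇒ T₂ = 1430 K, V₂ = 8.65 L.
W = PΔV = 514×(8.65−3.71) kPa·L = 2540 J.
ΔU = nCvΔT = 0.374×20.8×(1430−613) = 6350 J.
Q = ΔU + W = nCpΔT = 8890 J.
State after step 1: P = 514 kPa, V = 8.65 L, T = 1430 K.
Step 2 — Isochoric: V stays 8.65 L; P/T = const ⇒ T₂ = 1840 K, P₂ = 661 kPa.
W = 0 (no volume change).
ΔU = nCvΔT = 0.374×20.8×(1840−1430) = 3190 J.
Q = ΔU = 3190 J.
Net over both steps: W = 2540 J, Q = 12100 J, ΔU = 9540 J.

12100 J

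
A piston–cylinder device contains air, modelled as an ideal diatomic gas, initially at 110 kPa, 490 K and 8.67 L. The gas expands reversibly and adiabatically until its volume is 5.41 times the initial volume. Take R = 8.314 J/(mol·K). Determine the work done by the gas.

n = P₁V₁/(RT₁) = 110×8.67/(8.314×490) = 0.234 mol.
Adiabatic: TV^(γ−1) = const ⇒ T₂ = 490×(0.185)^0.400 = 249 K; PV^γ = const ⇒ P₂ = 10.3 kPa.
ΔU = nCvΔT = 0.234×20.8×(249−490) = -1170 J.
Q = 0 for an adiabatic process, so W = −ΔU = 1170 J.

1170 J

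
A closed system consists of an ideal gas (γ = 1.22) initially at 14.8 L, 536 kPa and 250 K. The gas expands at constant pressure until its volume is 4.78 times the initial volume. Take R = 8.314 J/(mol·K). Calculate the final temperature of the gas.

1200 K

Isobaric: P stays 536 kPa; V/T = const ⇒ T₂ = 1200 K, V₂ = 70.7 L.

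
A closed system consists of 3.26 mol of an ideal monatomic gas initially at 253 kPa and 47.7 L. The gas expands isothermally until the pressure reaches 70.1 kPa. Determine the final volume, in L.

T₁ = P₁V₁/(nR) = 253×47.7/(3.26×8.314) = 445 K.
Isothermal: T stays 445 K; PV = const ⇒ V₂ = 172 L, P₂ = 70.1 kPa.

172 L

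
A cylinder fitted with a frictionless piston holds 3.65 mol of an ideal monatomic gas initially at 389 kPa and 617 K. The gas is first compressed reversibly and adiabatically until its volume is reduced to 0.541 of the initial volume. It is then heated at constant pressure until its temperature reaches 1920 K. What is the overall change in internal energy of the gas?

V₁ = nRT₁/P₁ = 3.65×8.314×617/389 = 48.1 L.
Step 1 — Adiabatic: TV^(γ−1) = const ⇒ T₂ = 617×(1.85)^0.667 = 929 K; PV^γ = const ⇒ P₂ = 1080 kPa.
ΔU = nCvΔT = 3.65×12.5×(929−617) = 14200 J.
Q = 0 for an adiabatic process, so W = −ΔU = -14200 J.
State after step 1: P = 1080 kPa, V = 26.0 L, T = 929 K.
Step 2 — Isobaric: P stays 1080 kPa; V/T = const ⇒ T₂ = 1920 K, V₂ = 53.8 L.
W = PΔV = 1080×(53.8−26.0) kPa·L = 30100 J.
ΔU = nCvΔT = 3.65×12.5×(1920−929) = 45100 J.
Q = ΔU + W = nCpΔT = 75200 J.
Net over both steps: W = 15800 J, Q = 75200 J, ΔU = 59300 J.

59300 J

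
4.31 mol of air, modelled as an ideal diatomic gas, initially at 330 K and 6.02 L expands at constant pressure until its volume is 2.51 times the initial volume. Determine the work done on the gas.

-17900 J

P₁ = nRT₁/V₁ = 4.31×8.314×330/6.02 = 1960 kPa.
Isobaric: P stays 1960 kPa; V/T = const ⇒ T₂ = 828 K, V₂ = 15.1 L.
W = PΔV = 1960×(15.1−6.02) kPa·L = 17900 J.
Work done on the gas = −W_by = -17900 J.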